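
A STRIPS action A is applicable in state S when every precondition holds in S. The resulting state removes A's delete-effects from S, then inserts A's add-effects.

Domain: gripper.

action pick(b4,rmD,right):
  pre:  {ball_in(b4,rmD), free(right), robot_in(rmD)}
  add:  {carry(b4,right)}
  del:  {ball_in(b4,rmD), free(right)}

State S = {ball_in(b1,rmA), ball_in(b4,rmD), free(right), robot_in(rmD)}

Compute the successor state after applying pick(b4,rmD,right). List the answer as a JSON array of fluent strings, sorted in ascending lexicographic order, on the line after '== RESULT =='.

Compute (S \ del) ∪ add:
  pre ⊆ S: {ball_in(b4,rmD), free(right), robot_in(rmD)} ⊆ S  — applicable
  S \ del = {ball_in(b1,rmA), robot_in(rmD)}
  ∪ add   = {ball_in(b1,rmA), carry(b4,right), robot_in(rmD)}

== RESULT ==
["ball_in(b1,rmA)", "carry(b4,right)", "robot_in(rmD)"]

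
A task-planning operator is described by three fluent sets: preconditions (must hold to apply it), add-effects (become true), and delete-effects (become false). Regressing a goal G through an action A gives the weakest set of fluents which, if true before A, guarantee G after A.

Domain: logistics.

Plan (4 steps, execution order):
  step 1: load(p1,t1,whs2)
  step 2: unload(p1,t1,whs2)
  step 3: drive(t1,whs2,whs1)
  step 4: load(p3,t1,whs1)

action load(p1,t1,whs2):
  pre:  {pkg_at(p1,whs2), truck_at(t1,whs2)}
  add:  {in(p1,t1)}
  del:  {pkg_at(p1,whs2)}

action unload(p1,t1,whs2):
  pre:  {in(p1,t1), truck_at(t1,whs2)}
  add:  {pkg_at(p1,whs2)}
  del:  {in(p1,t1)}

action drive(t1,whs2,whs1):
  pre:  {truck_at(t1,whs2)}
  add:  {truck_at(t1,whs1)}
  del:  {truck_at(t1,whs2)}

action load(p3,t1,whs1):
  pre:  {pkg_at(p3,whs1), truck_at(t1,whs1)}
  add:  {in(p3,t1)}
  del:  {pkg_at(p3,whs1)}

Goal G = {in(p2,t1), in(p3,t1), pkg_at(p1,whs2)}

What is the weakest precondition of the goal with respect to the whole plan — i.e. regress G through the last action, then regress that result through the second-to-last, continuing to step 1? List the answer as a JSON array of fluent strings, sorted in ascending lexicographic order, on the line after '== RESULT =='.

Work backward from the goal:
  through step 4 (load(p3,t1,whs1)): drop {in(p3,t1)}, keep {in(p2,t1), pkg_at(p1,whs2)}, require {pkg_at(p3,whs1), truck_at(t1,whs1)}
    → {in(p2,t1), pkg_at(p1,whs2), pkg_at(p3,whs1), truck_at(t1,whs1)}
  through step 3 (drive(t1,whs2,whs1)): drop {truck_at(t1,whs1)}, keep {in(p2,t1), pkg_at(p1,whs2), pkg_at(p3,whs1)}, require {truck_at(t1,whs2)}
    → {in(p2,t1), pkg_at(p1,whs2), pkg_at(p3,whs1), truck_at(t1,whs2)}
  through step 2 (unload(p1,t1,whs2)): drop {pkg_at(p1,whs2)}, keep {in(p2,t1), pkg_at(p3,whs1), truck_at(t1,whs2)}, require {in(p1,t1), truck_at(t1,whs2)}
    → {in(p1,t1), in(p2,t1), pkg_at(p3,whs1), truck_at(t1,whs2)}
  through step 1 (load(p1,t1,whs2)): drop {in(p1,t1)}, keep {in(p2,t1), pkg_at(p3,whs1), truck_at(t1,whs2)}, require {pkg_at(p1,whs2), truck_at(t1,whs2)}
    → {in(p2,t1), pkg_at(p1,whs2), pkg_at(p3,whs1), truck_at(t1,whs2)}

== RESULT ==
["in(p2,t1)", "pkg_at(p1,whs2)", "pkg_at(p3,whs1)", "truck_at(t1,whs2)"]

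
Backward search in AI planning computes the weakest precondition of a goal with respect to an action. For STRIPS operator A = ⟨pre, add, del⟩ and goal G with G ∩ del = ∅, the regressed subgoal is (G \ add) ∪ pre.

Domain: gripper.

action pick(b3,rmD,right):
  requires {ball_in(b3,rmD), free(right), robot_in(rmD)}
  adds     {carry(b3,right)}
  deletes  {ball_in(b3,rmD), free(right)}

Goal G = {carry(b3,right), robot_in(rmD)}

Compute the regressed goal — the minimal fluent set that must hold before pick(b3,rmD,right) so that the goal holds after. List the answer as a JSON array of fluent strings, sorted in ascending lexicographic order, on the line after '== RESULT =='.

Compute (G \ add) ∪ pre:
  G ∩ del = {}  (empty — regression defined)
  G \ add = {carry(b3,right), robot_in(rmD)} \ {carry(b3,right)} = {robot_in(rmD)}
  ∪ pre   = {robot_in(rmD)} ∪ {ball_in(b3,rmD), free(right), robot_in(rmD)}
          = {ball_in(b3,rmD), free(right), robot_in(rmD)}

== RESULT ==
["ball_in(b3,rmD)", "free(right)", "robot_in(rmD)"]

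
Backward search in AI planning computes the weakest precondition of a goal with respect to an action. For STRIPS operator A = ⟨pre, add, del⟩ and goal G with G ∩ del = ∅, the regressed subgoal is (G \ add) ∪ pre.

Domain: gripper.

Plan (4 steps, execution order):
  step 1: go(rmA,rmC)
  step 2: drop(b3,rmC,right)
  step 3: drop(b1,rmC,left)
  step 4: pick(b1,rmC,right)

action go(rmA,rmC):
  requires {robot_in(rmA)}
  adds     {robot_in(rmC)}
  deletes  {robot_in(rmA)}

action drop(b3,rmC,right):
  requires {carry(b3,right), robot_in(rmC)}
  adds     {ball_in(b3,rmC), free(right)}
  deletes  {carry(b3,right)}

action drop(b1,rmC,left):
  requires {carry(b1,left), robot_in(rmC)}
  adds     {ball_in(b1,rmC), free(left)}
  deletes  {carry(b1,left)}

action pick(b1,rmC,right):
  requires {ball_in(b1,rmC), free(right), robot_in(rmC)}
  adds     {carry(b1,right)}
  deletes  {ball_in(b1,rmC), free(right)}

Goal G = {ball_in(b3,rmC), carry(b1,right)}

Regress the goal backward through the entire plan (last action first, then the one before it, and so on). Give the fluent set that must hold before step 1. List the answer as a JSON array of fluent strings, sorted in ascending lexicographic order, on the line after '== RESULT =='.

Work backward from the goal:
  through step 4 (pick(b1,rmC,right)): drop {carry(b1,right)}, keep {ball_in(b3,rmC)}, require {ball_in(b1,rmC), free(right), robot_in(rmC)}
    → {ball_in(b1,rmC), ball_in(b3,rmC), free(right), robot_in(rmC)}
  through step 3 (drop(b1,rmC,left)): drop {ball_in(b1,rmC)}, keep {ball_in(b3,rmC), free(right), robot_in(rmC)}, require {carry(b1,left), robot_in(rmC)}
    → {ball_in(b3,rmC), carry(b1,left), free(right), robot_in(rmC)}
  through step 2 (drop(b3,rmC,right)): drop {ball_in(b3,rmC), free(right)}, keep {carry(b1,left), robot_in(rmC)}, require {carry(b3,right), robot_in(rmC)}
    → {carry(b1,left), carry(b3,right), robot_in(rmC)}
  through step 1 (go(rmA,rmC)): drop {robot_in(rmC)}, keep {carry(b1,left), carry(b3,right)}, require {robot_in(rmA)}
    → {carry(b1,left), carry(b3,right), robot_in(rmA)}

== RESULT ==
["carry(b1,left)", "carry(b3,right)", "robot_in(rmA)"]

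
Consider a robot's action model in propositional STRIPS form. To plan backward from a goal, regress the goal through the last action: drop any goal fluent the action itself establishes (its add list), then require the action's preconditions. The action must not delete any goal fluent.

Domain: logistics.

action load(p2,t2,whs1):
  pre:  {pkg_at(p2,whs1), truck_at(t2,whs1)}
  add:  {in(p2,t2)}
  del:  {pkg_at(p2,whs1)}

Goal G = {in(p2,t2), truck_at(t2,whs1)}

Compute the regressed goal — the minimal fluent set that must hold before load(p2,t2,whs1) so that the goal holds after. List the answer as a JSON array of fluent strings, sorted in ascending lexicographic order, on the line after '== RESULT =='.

Regress:
  G ∩ del = {}  (empty — regression defined)
  G \ add = {in(p2,t2), truck_at(t2,whs1)} \ {in(p2,t2)} = {truck_at(t2,whs1)}
  ∪ pre   = {truck_at(t2,whs1)} ∪ {pkg_at(p2,whs1), truck_at(t2,whs1)}
          = {pkg_at(p2,whs1), truck_at(t2,whs1)}

== RESULT ==
["pkg_at(p2,whs1)", "truck_at(t2,whs1)"]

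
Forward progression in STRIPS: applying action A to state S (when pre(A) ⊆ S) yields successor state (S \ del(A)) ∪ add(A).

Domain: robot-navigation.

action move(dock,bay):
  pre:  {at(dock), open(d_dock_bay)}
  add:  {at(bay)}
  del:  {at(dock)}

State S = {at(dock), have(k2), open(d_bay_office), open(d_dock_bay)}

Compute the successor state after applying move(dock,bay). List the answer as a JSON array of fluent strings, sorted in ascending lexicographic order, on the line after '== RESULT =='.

Compute (S \ del) ∪ add:
  pre ⊆ S: {at(dock), open(d_dock_bay)} ⊆ S  — applicable
  S \ del = {have(k2), open(d_bay_office), open(d_dock_bay)}
  ∪ add   = {at(bay), have(k2), open(d_bay_office), open(d_dock_bay)}

== RESULT ==
["at(bay)", "have(k2)", "open(d_bay_office)", "open(d_dock_bay)"]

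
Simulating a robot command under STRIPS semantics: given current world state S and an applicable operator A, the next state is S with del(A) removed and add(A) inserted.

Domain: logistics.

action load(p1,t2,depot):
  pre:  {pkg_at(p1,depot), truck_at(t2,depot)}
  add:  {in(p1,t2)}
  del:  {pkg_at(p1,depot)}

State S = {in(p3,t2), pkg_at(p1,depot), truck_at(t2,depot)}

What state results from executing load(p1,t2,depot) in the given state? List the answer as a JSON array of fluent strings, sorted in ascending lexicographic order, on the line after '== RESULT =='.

Compute (S \ del) ∪ add:
  pre ⊆ S: {pkg_at(p1,depot), truck_at(t2,depot)} ⊆ S  — applicable
  S \ del = {in(p3,t2), truck_at(t2,depot)}
  ∪ add   = {in(p1,t2), in(p3,t2), truck_at(t2,depot)}

== RESULT ==
["in(p1,t2)", "in(p3,t2)", "truck_at(t2,depot)"]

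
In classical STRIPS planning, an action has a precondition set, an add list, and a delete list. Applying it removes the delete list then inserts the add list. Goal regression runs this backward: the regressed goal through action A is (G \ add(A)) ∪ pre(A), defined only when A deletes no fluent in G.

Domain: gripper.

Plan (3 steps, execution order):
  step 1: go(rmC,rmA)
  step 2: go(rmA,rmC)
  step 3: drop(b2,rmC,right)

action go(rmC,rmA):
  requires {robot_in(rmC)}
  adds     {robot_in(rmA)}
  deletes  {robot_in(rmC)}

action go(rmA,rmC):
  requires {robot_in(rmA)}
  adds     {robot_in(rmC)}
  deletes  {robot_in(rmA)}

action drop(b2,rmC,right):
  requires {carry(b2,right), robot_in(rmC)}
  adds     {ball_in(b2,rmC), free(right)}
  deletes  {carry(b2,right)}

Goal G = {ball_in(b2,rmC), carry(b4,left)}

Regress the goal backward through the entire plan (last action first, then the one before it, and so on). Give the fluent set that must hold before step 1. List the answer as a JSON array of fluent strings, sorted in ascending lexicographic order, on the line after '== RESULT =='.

Regress step by step:
  through step 3 (drop(b2,rmC,right)): drop {ball_in(b2,rmC)}, keep {carry(b4,left)}, require {carry(b2,right), robot_in(rmC)}
    → {carry(b2,right), carry(b4,left), robot_in(rmC)}
  through step 2 (go(rmA,rmC)): drop {robot_in(rmC)}, keep {carry(b2,right), carry(b4,left)}, require {robot_in(rmA)}
    → {carry(b2,right), carry(b4,left), robot_in(rmA)}
  through step 1 (go(rmC,rmA)): drop {robot_in(rmA)}, keep {carry(b2,right), carry(b4,left)}, require {robot_in(rmC)}
    → {carry(b2,right), carry(b4,left), robot_in(rmC)}

== RESULT ==
["carry(b2,right)", "carry(b4,left)", "robot_in(rmC)"]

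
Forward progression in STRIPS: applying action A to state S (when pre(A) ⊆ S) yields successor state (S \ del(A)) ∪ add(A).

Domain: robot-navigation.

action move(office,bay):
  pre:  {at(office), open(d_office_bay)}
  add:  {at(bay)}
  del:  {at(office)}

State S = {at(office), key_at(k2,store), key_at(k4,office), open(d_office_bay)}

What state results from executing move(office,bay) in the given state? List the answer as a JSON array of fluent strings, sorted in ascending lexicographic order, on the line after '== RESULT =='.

Progress:
  pre ⊆ S: {at(office), open(d_office_bay)} ⊆ S  — applicable
  S \ del = {key_at(k2,store), key_at(k4,office), open(d_office_bay)}
  ∪ add   = {at(bay), key_at(k2,store), key_at(k4,office), open(d_office_bay)}

== RESULT ==
["at(bay)", "key_at(k2,store)", "key_at(k4,office)", "open(d_office_bay)"]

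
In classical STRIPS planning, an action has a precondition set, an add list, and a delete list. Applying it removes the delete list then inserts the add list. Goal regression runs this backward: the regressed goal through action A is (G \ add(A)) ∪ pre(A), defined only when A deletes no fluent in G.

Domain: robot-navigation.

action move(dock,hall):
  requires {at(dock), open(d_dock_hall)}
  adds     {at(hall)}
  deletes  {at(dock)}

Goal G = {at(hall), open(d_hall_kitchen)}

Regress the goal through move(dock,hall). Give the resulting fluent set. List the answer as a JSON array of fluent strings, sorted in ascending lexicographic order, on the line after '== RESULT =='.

Compute (G \ add) ∪ pre:
  G ∩ del = {}  (empty — regression defined)
  G \ add = {at(hall), open(d_hall_kitchen)} \ {at(hall)} = {open(d_hall_kitchen)}
  ∪ pre   = {open(d_hall_kitchen)} ∪ {at(dock), open(d_dock_hall)}
          = {at(dock), open(d_dock_hall), open(d_hall_kitchen)}

== RESULT ==
["at(dock)", "open(d_dock_hall)", "open(d_hall_kitchen)"]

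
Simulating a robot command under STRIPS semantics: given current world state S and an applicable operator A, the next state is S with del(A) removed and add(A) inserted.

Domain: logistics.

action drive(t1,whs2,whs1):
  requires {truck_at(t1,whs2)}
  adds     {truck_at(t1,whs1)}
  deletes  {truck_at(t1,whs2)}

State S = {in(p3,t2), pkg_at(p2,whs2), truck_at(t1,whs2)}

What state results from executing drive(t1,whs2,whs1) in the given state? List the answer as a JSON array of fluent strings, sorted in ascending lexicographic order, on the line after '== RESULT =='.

Compute (S \ del) ∪ add:
  pre ⊆ S: {truck_at(t1,whs2)} ⊆ S  — applicable
  S \ del = {in(p3,t2), pkg_at(p2,whs2)}
  ∪ add   = {in(p3,t2), pkg_at(p2,whs2), truck_at(t1,whs1)}

== RESULT ==
["in(p3,t2)", "pkg_at(p2,whs2)", "truck_at(t1,whs1)"]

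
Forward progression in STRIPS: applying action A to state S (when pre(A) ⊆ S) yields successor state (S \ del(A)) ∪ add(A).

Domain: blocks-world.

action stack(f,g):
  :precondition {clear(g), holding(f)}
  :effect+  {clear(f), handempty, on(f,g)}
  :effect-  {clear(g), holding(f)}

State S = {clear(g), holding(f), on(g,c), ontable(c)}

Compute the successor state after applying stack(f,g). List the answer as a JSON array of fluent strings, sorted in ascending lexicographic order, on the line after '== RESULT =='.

Compute (S \ del) ∪ add:
  pre ⊆ S: {clear(g), holding(f)} ⊆ S  — applicable
  S \ del = {on(g,c), ontable(c)}
  ∪ add   = {clear(f), handempty, on(f,g), on(g,c), ontable(c)}

== RESULT ==
["clear(f)", "handempty", "on(f,g)", "on(g,c)", "ontable(c)"]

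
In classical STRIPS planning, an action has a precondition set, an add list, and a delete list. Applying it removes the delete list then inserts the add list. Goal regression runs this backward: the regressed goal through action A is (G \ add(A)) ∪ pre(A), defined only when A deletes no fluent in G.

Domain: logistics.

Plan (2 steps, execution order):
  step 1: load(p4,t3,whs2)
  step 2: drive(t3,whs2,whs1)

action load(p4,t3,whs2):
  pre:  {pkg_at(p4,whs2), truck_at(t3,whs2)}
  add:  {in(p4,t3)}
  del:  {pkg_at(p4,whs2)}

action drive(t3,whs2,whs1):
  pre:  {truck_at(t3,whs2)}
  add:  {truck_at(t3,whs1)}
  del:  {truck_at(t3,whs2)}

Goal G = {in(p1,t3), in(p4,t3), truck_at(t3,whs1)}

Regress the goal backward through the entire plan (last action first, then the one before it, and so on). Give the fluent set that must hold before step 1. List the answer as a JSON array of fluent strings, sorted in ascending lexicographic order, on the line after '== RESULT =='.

Regress step by step:
  through step 2 (drive(t3,whs2,whs1)): drop {truck_at(t3,whs1)}, keep {in(p1,t3), in(p4,t3)}, require {truck_at(t3,whs2)}
    → {in(p1,t3), in(p4,t3), truck_at(t3,whs2)}
  through step 1 (load(p4,t3,whs2)): drop {in(p4,t3)}, keep {in(p1,t3), truck_at(t3,whs2)}, require {pkg_at(p4,whs2), truck_at(t3,whs2)}
    → {in(p1,t3), pkg_at(p4,whs2), truck_at(t3,whs2)}

== RESULT ==
["in(p1,t3)", "pkg_at(p4,whs2)", "truck_at(t3,whs2)"]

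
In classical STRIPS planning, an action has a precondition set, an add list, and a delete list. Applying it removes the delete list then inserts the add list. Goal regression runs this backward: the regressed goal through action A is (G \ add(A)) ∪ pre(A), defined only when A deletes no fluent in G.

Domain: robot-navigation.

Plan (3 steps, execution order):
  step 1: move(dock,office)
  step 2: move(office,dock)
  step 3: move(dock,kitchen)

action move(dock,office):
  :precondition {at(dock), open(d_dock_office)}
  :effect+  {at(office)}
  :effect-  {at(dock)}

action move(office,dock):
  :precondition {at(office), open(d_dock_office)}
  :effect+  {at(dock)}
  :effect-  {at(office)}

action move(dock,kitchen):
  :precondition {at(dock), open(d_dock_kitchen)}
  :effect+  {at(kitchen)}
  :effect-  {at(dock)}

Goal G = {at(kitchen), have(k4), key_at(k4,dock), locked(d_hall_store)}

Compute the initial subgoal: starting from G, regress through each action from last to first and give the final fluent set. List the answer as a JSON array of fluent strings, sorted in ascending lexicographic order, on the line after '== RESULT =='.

Work backward from the goal:
  through step 3 (move(dock,kitchen)): drop {at(kitchen)}, keep {have(k4), key_at(k4,dock), locked(d_hall_store)}, require {at(dock), open(d_dock_kitchen)}
    → {at(dock), have(k4), key_at(k4,dock), locked(d_hall_store), open(d_dock_kitchen)}
  through step 2 (move(office,dock)): drop {at(dock)}, keep {have(k4), key_at(k4,dock), locked(d_hall_store), open(d_dock_kitchen)}, require {at(office), open(d_dock_office)}
    → {at(office), have(k4), key_at(k4,dock), locked(d_hall_store), open(d_dock_kitchen), open(d_dock_office)}
  through step 1 (move(dock,office)): drop {at(office)}, keep {have(k4), key_at(k4,dock), locked(d_hall_store), open(d_dock_kitchen), open(d_dock_office)}, require {at(dock), open(d_dock_office)}
    → {at(dock), have(k4), key_at(k4,dock), locked(d_hall_store), open(d_dock_kitchen), open(d_dock_office)}

== RESULT ==
["at(dock)", "have(k4)", "key_at(k4,dock)", "locked(d_hall_store)", "open(d_dock_kitchen)", "open(d_dock_office)"]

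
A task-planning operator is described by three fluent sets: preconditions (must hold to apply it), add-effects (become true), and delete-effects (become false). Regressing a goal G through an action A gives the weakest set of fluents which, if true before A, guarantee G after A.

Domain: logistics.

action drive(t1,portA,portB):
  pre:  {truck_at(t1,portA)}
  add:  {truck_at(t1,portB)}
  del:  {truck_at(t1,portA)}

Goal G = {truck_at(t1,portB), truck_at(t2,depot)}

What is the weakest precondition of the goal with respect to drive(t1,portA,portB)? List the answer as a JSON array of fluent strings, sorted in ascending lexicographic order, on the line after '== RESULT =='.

Compute (G \ add) ∪ pre:
  G ∩ del = {}  (empty — regression defined)
  G \ add = {truck_at(t1,portB), truck_at(t2,depot)} \ {truck_at(t1,portB)} = {truck_at(t2,depot)}
  ∪ pre   = {truck_at(t2,depot)} ∪ {truck_at(t1,portA)}
          = {truck_at(t1,portA), truck_at(t2,depot)}

== RESULT ==
["truck_at(t1,portA)", "truck_at(t2,depot)"]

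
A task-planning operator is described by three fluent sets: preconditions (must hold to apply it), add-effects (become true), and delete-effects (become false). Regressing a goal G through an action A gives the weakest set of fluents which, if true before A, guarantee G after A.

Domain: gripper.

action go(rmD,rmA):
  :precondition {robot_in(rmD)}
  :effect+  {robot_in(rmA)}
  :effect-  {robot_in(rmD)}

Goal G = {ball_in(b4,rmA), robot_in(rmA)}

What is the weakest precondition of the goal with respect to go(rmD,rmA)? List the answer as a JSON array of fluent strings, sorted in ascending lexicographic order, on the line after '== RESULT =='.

Regress:
  G ∩ del = {}  (empty — regression defined)
  G \ add = {ball_in(b4,rmA), robot_in(rmA)} \ {robot_in(rmA)} = {ball_in(b4,rmA)}
  ∪ pre   = {ball_in(b4,rmA)} ∪ {robot_in(rmD)}
          = {ball_in(b4,rmA), robot_in(rmD)}

== RESULT ==
["ball_in(b4,rmA)", "robot_in(rmD)"]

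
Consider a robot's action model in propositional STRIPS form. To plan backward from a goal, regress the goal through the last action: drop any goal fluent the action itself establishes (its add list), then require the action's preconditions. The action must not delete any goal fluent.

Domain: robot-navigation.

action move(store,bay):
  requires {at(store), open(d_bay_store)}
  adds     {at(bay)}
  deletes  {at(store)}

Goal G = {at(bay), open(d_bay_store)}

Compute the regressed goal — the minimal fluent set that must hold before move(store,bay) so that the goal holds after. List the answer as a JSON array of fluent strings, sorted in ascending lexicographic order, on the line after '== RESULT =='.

Compute (G \ add) ∪ pre:
  G ∩ del = {}  (empty — regression defined)
  G \ add = {at(bay), open(d_bay_store)} \ {at(bay)} = {open(d_bay_store)}
  ∪ pre   = {open(d_bay_store)} ∪ {at(store), open(d_bay_store)}
          = {at(store), open(d_bay_store)}

== RESULT ==
["at(store)", "open(d_bay_store)"]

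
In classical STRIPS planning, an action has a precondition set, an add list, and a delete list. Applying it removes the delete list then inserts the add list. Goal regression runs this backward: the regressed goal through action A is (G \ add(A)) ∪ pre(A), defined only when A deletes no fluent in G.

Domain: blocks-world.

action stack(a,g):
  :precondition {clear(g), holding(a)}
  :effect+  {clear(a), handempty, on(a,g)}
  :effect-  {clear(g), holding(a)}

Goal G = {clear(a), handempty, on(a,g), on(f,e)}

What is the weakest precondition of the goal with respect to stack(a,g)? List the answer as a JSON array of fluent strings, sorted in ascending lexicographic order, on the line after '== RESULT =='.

Compute (G \ add) ∪ pre:
  G ∩ del = {}  (empty — regression defined)
  G \ add = {clear(a), handempty, on(a,g), on(f,e)} \ {clear(a), handempty, on(a,g)} = {on(f,e)}
  ∪ pre   = {on(f,e)} ∪ {clear(g), holding(a)}
          = {clear(g), holding(a), on(f,e)}

== RESULT ==
["clear(g)", "holding(a)", "on(f,e)"]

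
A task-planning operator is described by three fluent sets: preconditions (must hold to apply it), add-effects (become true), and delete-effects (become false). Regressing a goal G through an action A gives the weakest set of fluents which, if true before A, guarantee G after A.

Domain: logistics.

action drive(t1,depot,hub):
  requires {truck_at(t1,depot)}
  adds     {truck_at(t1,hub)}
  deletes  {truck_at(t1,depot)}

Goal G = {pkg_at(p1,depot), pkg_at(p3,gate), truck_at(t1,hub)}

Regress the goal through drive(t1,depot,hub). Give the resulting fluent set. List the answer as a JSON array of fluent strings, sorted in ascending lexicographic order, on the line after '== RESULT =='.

Compute (G \ add) ∪ pre:
  G ∩ del = {}  (empty — regression defined)
  G \ add = {pkg_at(p1,depot), pkg_at(p3,gate), truck_at(t1,hub)} \ {truck_at(t1,hub)} = {pkg_at(p1,depot), pkg_at(p3,gate)}
  ∪ pre   = {pkg_at(p1,depot), pkg_at(p3,gate)} ∪ {truck_at(t1,depot)}
          = {pkg_at(p1,depot), pkg_at(p3,gate), truck_at(t1,depot)}

== RESULT ==
["pkg_at(p1,depot)", "pkg_at(p3,gate)", "truck_at(t1,depot)"]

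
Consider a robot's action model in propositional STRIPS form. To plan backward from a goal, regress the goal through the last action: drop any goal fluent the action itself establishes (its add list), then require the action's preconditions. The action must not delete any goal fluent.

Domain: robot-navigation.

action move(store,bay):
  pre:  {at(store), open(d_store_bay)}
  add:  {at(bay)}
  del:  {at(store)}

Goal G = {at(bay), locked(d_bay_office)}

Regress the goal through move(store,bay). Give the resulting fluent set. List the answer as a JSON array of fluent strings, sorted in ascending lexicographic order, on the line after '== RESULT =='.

Compute (G \ add) ∪ pre:
  G ∩ del = {}  (empty — regression defined)
  G \ add = {at(bay), locked(d_bay_office)} \ {at(bay)} = {locked(d_bay_office)}
  ∪ pre   = {locked(d_bay_office)} ∪ {at(store), open(d_store_bay)}
          = {at(store), locked(d_bay_office), open(d_store_bay)}

== RESULT ==
["at(store)", "locked(d_bay_office)", "open(d_store_bay)"]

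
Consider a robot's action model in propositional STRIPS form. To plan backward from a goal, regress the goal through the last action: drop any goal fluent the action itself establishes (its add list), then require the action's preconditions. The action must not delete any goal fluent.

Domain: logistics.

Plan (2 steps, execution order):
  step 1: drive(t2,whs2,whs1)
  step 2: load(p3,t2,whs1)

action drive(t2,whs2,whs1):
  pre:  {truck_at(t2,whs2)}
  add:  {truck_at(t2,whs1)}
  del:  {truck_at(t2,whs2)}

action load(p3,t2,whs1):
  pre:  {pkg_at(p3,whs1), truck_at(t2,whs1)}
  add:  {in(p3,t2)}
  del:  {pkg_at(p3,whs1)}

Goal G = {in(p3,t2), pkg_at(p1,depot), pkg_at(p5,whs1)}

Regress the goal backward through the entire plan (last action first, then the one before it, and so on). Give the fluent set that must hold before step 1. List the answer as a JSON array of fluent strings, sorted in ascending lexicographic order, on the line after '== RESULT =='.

Regress step by step:
  through step 2 (load(p3,t2,whs1)): drop {in(p3,t2)}, keep {pkg_at(p1,depot), pkg_at(p5,whs1)}, require {pkg_at(p3,whs1), truck_at(t2,whs1)}
    → {pkg_at(p1,depot), pkg_at(p3,whs1), pkg_at(p5,whs1), truck_at(t2,whs1)}
  through step 1 (drive(t2,whs2,whs1)): drop {truck_at(t2,whs1)}, keep {pkg_at(p1,depot), pkg_at(p3,whs1), pkg_at(p5,whs1)}, require {truck_at(t2,whs2)}
    → {pkg_at(p1,depot), pkg_at(p3,whs1), pkg_at(p5,whs1), truck_at(t2,whs2)}

== RESULT ==
["pkg_at(p1,depot)", "pkg_at(p3,whs1)", "pkg_at(p5,whs1)", "truck_at(t2,whs2)"]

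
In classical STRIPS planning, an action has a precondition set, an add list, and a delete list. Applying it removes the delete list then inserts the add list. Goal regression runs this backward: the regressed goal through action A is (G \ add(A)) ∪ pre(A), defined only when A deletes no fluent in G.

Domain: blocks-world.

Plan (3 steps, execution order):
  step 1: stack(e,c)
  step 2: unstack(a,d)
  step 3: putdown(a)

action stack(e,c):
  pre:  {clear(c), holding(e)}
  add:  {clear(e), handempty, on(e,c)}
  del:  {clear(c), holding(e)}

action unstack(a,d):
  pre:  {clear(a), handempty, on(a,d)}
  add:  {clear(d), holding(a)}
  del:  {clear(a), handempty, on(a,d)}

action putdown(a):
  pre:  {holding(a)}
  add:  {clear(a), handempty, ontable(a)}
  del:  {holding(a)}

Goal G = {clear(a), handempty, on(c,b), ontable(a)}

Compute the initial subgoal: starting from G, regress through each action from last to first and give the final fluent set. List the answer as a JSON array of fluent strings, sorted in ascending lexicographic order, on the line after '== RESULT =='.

Regress step by step:
  through step 3 (putdown(a)): drop {clear(a), handempty, ontable(a)}, keep {on(c,b)}, require {holding(a)}
    → {holding(a), on(c,b)}
  through step 2 (unstack(a,d)): drop {holding(a)}, keep {on(c,b)}, require {clear(a), handempty, on(a,d)}
    → {clear(a), handempty, on(a,d), on(c,b)}
  through step 1 (stack(e,c)): drop {handempty}, keep {clear(a), on(a,d), on(c,b)}, require {clear(c), holding(e)}
    → {clear(a), clear(c), holding(e), on(a,d), on(c,b)}

== RESULT ==
["clear(a)", "clear(c)", "holding(e)", "on(a,d)", "on(c,b)"]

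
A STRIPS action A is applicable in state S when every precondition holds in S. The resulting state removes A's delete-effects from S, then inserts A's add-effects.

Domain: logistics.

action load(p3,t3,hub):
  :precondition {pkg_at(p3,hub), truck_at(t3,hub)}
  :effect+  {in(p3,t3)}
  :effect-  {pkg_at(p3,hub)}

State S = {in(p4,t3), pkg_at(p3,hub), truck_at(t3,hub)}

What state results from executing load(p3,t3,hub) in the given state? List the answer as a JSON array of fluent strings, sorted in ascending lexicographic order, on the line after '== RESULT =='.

Compute (S \ del) ∪ add:
  pre ⊆ S: {pkg_at(p3,hub), truck_at(t3,hub)} ⊆ S  — applicable
  S \ del = {in(p4,t3), truck_at(t3,hub)}
  ∪ add   = {in(p3,t3), in(p4,t3), truck_at(t3,hub)}

== RESULT ==
["in(p3,t3)", "in(p4,t3)", "truck_at(t3,hub)"]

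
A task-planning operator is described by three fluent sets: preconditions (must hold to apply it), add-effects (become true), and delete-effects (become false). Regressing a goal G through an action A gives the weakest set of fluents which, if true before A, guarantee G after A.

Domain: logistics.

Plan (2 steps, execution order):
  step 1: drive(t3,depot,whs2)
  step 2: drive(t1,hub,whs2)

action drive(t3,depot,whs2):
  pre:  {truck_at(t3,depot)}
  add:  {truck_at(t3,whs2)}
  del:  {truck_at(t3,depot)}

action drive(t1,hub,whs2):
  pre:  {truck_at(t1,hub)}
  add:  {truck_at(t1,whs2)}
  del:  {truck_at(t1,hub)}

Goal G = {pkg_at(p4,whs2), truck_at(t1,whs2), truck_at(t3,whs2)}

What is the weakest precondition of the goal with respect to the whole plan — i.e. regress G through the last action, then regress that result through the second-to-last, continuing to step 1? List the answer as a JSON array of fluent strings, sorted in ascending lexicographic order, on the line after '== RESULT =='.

Work backward from the goal:
  through step 2 (drive(t1,hub,whs2)): drop {truck_at(t1,whs2)}, keep {pkg_at(p4,whs2), truck_at(t3,whs2)}, require {truck_at(t1,hub)}
    → {pkg_at(p4,whs2), truck_at(t1,hub), truck_at(t3,whs2)}
  through step 1 (drive(t3,depot,whs2)): drop {truck_at(t3,whs2)}, keep {pkg_at(p4,whs2), truck_at(t1,hub)}, require {truck_at(t3,depot)}
    → {pkg_at(p4,whs2), truck_at(t1,hub), truck_at(t3,depot)}

== RESULT ==
["pkg_at(p4,whs2)", "truck_at(t1,hub)", "truck_at(t3,depot)"]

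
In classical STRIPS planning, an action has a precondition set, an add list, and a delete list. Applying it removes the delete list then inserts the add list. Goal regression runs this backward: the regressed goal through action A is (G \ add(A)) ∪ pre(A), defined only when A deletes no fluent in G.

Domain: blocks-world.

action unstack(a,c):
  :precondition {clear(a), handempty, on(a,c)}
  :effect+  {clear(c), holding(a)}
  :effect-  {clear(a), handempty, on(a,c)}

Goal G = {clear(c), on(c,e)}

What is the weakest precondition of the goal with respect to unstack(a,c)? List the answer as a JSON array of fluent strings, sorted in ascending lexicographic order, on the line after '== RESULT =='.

Regress:
  G ∩ del = {}  (empty — regression defined)
  G \ add = {clear(c), on(c,e)} \ {clear(c), holding(a)} = {on(c,e)}
  ∪ pre   = {on(c,e)} ∪ {clear(a), handempty, on(a,c)}
          = {clear(a), handempty, on(a,c), on(c,e)}

== RESULT ==
["clear(a)", "handempty", "on(a,c)", "on(c,e)"]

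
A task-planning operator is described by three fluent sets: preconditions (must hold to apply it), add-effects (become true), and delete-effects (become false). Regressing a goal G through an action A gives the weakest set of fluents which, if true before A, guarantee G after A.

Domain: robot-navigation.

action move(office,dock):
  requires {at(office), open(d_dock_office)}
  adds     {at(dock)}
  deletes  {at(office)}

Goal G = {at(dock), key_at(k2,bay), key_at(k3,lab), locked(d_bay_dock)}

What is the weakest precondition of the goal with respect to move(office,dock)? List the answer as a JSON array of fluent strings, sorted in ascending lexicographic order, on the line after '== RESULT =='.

Regress:
  G ∩ del = {}  (empty — regression defined)
  G \ add = {at(dock), key_at(k2,bay), key_at(k3,lab), locked(d_bay_dock)} \ {at(dock)} = {key_at(k2,bay), key_at(k3,lab), locked(d_bay_dock)}
  ∪ pre   = {key_at(k2,bay), key_at(k3,lab), locked(d_bay_dock)} ∪ {at(office), open(d_dock_office)}
          = {at(office), key_at(k2,bay), key_at(k3,lab), locked(d_bay_dock), open(d_dock_office)}

== RESULT ==
["at(office)", "key_at(k2,bay)", "key_at(k3,lab)", "locked(d_bay_dock)", "open(d_dock_office)"]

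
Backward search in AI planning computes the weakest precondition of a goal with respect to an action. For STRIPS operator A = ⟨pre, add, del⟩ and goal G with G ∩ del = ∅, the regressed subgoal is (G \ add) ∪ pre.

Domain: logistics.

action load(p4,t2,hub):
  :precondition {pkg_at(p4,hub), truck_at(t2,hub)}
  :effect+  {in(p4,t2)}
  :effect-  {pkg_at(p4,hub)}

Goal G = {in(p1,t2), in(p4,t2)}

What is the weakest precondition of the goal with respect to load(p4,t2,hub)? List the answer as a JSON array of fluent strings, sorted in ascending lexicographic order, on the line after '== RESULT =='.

Compute (G \ add) ∪ pre:
  G ∩ del = {}  (empty — regression defined)
  G \ add = {in(p1,t2), in(p4,t2)} \ {in(p4,t2)} = {in(p1,t2)}
  ∪ pre   = {in(p1,t2)} ∪ {pkg_at(p4,hub), truck_at(t2,hub)}
          = {in(p1,t2), pkg_at(p4,hub), truck_at(t2,hub)}

== RESULT ==
["in(p1,t2)", "pkg_at(p4,hub)", "truck_at(t2,hub)"]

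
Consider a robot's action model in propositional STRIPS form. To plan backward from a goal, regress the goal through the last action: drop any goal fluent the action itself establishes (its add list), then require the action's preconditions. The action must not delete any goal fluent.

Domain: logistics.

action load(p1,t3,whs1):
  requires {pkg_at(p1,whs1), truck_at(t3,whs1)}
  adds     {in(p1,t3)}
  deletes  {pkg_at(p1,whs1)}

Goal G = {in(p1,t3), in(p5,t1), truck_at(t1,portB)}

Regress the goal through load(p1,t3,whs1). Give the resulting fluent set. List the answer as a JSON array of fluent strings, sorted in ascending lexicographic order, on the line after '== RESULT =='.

Regress:
  G ∩ del = {}  (empty — regression defined)
  G \ add = {in(p1,t3), in(p5,t1), truck_at(t1,portB)} \ {in(p1,t3)} = {in(p5,t1), truck_at(t1,portB)}
  ∪ pre   = {in(p5,t1), truck_at(t1,portB)} ∪ {pkg_at(p1,whs1), truck_at(t3,whs1)}
          = {in(p5,t1), pkg_at(p1,whs1), truck_at(t1,portB), truck_at(t3,whs1)}

== RESULT ==
["in(p5,t1)", "pkg_at(p1,whs1)", "truck_at(t1,portB)", "truck_at(t3,whs1)"]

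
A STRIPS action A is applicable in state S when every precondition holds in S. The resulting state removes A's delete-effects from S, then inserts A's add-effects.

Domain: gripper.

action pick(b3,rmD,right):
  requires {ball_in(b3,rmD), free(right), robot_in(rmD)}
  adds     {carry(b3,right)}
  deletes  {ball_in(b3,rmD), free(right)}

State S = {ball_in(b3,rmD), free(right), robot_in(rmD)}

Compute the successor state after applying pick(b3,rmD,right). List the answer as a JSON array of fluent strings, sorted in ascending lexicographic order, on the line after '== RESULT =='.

Progress:
  pre ⊆ S: {ball_in(b3,rmD), free(right), robot_in(rmD)} ⊆ S  — applicable
  S \ del = {robot_in(rmD)}
  ∪ add   = {carry(b3,right), robot_in(rmD)}

== RESULT ==
["carry(b3,right)", "robot_in(rmD)"]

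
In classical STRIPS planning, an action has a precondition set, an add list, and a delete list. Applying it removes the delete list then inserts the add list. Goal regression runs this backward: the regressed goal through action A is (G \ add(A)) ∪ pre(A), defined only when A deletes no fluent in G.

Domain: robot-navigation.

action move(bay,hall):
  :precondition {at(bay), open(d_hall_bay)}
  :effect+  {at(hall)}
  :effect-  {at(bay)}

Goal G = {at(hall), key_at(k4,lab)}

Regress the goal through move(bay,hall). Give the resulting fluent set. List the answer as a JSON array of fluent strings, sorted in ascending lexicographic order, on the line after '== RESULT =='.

Compute (G \ add) ∪ pre:
  G ∩ del = {}  (empty — regression defined)
  G \ add = {at(hall), key_at(k4,lab)} \ {at(hall)} = {key_at(k4,lab)}
  ∪ pre   = {key_at(k4,lab)} ∪ {at(bay), open(d_hall_bay)}
          = {at(bay), key_at(k4,lab), open(d_hall_bay)}

== RESULT ==
["at(bay)", "key_at(k4,lab)", "open(d_hall_bay)"]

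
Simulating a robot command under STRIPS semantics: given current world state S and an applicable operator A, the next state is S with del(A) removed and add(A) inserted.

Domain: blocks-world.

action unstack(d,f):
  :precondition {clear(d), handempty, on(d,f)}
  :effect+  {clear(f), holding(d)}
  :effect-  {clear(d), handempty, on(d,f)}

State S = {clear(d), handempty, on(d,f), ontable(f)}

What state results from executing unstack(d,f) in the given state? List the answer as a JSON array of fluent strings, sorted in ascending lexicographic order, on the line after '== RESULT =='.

Progress:
  pre ⊆ S: {clear(d), handempty, on(d,f)} ⊆ S  — applicable
  S \ del = {ontable(f)}
  ∪ add   = {clear(f), holding(d), ontable(f)}

== RESULT ==
["clear(f)", "holding(d)", "ontable(f)"]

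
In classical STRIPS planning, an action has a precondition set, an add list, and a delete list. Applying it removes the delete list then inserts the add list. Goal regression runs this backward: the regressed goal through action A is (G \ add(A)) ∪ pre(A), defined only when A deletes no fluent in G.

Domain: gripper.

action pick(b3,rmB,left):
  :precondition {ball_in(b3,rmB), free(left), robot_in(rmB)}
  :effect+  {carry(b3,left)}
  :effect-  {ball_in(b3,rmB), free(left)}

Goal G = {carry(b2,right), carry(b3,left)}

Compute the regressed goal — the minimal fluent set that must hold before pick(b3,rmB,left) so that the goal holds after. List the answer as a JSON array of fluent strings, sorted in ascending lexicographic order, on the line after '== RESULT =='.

Compute (G \ add) ∪ pre:
  G ∩ del = {}  (empty — regression defined)
  G \ add = {carry(b2,right), carry(b3,left)} \ {carry(b3,left)} = {carry(b2,right)}
  ∪ pre   = {carry(b2,right)} ∪ {ball_in(b3,rmB), free(left), robot_in(rmB)}
          = {ball_in(b3,rmB), carry(b2,right), free(left), robot_in(rmB)}

== RESULT ==
["ball_in(b3,rmB)", "carry(b2,right)", "free(left)", "robot_in(rmB)"]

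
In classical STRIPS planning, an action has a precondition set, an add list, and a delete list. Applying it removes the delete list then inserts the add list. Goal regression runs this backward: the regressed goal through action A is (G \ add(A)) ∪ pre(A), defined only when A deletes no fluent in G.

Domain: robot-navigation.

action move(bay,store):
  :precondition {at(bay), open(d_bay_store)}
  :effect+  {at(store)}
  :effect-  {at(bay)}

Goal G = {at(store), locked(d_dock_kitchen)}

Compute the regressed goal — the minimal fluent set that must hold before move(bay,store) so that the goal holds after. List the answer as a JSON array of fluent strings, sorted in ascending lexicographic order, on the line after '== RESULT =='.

Compute (G \ add) ∪ pre:
  G ∩ del = {}  (empty — regression defined)
  G \ add = {at(store), locked(d_dock_kitchen)} \ {at(store)} = {locked(d_dock_kitchen)}
  ∪ pre   = {locked(d_dock_kitchen)} ∪ {at(bay), open(d_bay_store)}
          = {at(bay), locked(d_dock_kitchen), open(d_bay_store)}

== RESULT ==
["at(bay)", "locked(d_dock_kitchen)", "open(d_bay_store)"]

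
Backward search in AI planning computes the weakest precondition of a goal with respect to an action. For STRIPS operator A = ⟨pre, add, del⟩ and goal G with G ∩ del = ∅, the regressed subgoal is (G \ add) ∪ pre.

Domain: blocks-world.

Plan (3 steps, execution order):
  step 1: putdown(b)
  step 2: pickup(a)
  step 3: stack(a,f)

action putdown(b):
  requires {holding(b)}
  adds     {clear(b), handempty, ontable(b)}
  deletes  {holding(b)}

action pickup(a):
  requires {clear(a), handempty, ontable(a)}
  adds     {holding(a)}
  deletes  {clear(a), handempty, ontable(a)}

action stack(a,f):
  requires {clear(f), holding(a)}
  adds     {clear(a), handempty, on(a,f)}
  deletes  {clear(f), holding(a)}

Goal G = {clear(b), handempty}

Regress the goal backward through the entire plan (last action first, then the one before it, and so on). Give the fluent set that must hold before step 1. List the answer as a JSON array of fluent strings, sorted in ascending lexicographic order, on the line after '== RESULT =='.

Regress step by step:
  through step 3 (stack(a,f)): drop {handempty}, keep {clear(b)}, require {clear(f), holding(a)}
    → {clear(b), clear(f), holding(a)}
  through step 2 (pickup(a)): drop {holding(a)}, keep {clear(b), clear(f)}, require {clear(a), handempty, ontable(a)}
    → {clear(a), clear(b), clear(f), handempty, ontable(a)}
  through step 1 (putdown(b)): drop {clear(b), handempty}, keep {clear(a), clear(f), ontable(a)}, require {holding(b)}
    → {clear(a), clear(f), holding(b), ontable(a)}

== RESULT ==
["clear(a)", "clear(f)", "holding(b)", "ontable(a)"]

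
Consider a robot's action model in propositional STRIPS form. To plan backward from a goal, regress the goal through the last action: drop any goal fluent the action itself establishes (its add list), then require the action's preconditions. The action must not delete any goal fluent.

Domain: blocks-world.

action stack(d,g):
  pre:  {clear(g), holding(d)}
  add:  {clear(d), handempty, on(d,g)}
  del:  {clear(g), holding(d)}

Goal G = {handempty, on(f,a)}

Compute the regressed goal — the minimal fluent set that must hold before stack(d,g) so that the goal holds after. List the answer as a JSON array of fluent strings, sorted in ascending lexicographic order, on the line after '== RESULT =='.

Regress:
  G ∩ del = {}  (empty — regression defined)
  G \ add = {handempty, on(f,a)} \ {clear(d), handempty, on(d,g)} = {on(f,a)}
  ∪ pre   = {on(f,a)} ∪ {clear(g), holding(d)}
          = {clear(g), holding(d), on(f,a)}

== RESULT ==
["clear(g)", "holding(d)", "on(f,a)"]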